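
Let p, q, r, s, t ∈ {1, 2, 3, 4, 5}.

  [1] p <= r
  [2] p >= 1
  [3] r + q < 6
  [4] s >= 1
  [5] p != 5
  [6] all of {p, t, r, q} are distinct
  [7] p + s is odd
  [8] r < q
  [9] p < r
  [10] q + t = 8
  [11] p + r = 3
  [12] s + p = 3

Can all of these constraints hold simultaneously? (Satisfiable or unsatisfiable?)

The assignment p = 1, q = 3, r = 2, s = 2, t = 5 works:
  constraint 3 holds since r + q = 5.
  constraint 10 holds since q + t = 8.
The rest check out directly.

Satisfiable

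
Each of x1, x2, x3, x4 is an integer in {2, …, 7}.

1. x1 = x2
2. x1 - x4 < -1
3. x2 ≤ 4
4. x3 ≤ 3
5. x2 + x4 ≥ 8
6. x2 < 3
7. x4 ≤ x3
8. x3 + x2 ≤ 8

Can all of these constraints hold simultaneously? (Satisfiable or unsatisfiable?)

Unsatisfiable

From constraint 3: x2 ≤ 4. From constraints 4 and 7: x4 ≤ x3 ≤ 3. Hence x2 + x4 ≤ 7. But constraint 5 requires x2 + x4 ≥ 8, and 8 > 7. Contradiction.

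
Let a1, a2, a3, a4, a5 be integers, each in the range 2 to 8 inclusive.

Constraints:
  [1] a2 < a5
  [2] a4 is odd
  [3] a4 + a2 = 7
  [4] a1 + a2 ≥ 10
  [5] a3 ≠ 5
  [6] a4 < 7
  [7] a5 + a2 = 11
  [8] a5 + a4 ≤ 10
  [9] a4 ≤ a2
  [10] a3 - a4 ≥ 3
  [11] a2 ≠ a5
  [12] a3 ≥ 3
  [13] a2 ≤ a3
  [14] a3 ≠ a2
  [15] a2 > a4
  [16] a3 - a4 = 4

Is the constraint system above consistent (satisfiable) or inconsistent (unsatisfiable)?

Try a1 = 8, a2 = 4, a3 = 7, a4 = 3, a5 = 7.
Check constraint 3: a4 + a2 = 7; constraint 4: a1 + a2 = 12; constraint 7: a5 + a2 = 11. The remaining constraints are straightforward to verify.

Satisfiable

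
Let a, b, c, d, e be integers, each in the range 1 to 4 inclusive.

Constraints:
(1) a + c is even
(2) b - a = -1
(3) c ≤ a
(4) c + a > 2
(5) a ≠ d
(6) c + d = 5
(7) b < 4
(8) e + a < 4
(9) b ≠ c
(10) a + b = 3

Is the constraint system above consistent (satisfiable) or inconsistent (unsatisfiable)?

The assignment a = 2, b = 1, c = 2, d = 3, e = 1 works:
  constraint 2 holds since b - a = -1.
  constraint 4 holds since c + a = 4.
  constraint 6 holds since c + d = 5.
The rest check out directly.

Satisfiable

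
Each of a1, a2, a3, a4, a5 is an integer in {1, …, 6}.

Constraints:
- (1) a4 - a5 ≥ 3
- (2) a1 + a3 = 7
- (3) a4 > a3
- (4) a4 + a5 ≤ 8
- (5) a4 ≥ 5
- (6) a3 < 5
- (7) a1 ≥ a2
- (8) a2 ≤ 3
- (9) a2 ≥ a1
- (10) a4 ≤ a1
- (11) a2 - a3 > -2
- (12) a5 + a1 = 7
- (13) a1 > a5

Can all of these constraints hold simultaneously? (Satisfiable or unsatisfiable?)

Unsatisfiable

From constraints 5 and 10: a1 ≥ a4 and a4 ≥ 5, so a1 ≥ 5. From constraints 8 and 9: a1 ≤ a2 and a2 ≤ 3, so a1 ≤ 3. But 3 < 5, so no value of a1 works.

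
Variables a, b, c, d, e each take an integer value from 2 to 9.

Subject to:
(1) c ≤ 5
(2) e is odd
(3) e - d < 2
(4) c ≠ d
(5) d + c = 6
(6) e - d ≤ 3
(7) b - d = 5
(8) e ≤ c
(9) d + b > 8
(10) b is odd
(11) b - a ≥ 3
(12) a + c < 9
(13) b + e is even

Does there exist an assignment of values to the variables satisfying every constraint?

One satisfying assignment is a = 2, b = 7, c = 4, d = 2, e = 3.
For the less obvious constraints — constraint 3: e - d = 1; constraint 5: d + c = 6 — and the others hold by inspection.

Satisfiable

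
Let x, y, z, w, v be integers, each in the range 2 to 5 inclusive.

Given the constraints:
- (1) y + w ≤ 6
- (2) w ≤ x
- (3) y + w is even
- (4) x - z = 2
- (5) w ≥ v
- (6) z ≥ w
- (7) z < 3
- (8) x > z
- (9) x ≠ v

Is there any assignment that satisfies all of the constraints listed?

Satisfiable

Take x = 4, y = 4, z = 2, w = 2, v = 2. Then constraint 1: y + w = 6; constraint 3: y + w = 6 is even; constraint 4: x - z = 2, and every other listed constraint is also met.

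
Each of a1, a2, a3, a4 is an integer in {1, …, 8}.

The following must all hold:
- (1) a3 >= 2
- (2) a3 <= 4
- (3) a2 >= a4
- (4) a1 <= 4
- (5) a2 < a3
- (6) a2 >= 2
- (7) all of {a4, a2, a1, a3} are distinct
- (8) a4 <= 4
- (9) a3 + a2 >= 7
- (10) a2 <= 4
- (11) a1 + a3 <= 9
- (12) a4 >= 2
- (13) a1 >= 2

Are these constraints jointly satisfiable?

Unsatisfiable

Constraints 1, 2, 4, 6, 8, 10, 12, and 13 confine each of a4, a2, a1, a3 to the 3 values {2, …, 4}.
Constraint 7 requires all 4 of them to be distinct, but only 3 values are available — impossible by the pigeonhole principle.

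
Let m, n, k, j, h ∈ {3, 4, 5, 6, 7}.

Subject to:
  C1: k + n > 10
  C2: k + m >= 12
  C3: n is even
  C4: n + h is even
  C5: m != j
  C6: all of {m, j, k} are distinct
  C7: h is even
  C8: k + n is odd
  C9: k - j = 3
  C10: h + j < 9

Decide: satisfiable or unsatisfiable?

Take m = 6, n = 6, k = 7, j = 4, h = 4. Then constraint 1: k + n = 13; constraint 2: k + m = 13, and every other listed constraint is also met.

Satisfiable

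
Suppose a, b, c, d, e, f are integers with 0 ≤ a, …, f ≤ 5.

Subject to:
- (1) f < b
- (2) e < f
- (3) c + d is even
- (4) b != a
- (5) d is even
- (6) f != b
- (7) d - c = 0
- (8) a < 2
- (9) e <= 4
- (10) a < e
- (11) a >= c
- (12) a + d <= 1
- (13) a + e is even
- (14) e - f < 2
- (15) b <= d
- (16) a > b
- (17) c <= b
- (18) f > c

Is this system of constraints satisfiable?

Unsatisfiable

Constraints 1, 2, 10, and 16 give b < a, a < e, e < f, f < b. Chaining: b < a < e < f < b, which forces b < b — impossible.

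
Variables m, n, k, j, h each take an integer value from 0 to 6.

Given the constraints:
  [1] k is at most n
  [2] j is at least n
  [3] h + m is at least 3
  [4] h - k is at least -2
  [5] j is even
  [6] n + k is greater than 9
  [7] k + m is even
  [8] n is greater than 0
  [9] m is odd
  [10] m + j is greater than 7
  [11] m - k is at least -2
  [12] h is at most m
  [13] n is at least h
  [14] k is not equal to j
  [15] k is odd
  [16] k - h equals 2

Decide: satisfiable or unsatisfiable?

Satisfiable

Take m = 3, n = 6, k = 5, j = 6, h = 3. Then constraint 3: h + m = 6; constraint 4: h - k = -2; constraint 6: n + k = 11, and every other listed constraint is also met.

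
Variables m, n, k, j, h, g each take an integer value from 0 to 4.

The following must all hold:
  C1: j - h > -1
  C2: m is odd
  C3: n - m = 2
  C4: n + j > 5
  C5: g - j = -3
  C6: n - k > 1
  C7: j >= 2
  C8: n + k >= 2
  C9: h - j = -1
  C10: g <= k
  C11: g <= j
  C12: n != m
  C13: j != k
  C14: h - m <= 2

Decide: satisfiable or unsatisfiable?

Setting (m, n, k, j, h, g) = (1, 3, 1, 4, 3, 1) satisfies everything: constraint 1: j - h = 1; constraint 3: n - m = 2, and the others follow.

Satisfiable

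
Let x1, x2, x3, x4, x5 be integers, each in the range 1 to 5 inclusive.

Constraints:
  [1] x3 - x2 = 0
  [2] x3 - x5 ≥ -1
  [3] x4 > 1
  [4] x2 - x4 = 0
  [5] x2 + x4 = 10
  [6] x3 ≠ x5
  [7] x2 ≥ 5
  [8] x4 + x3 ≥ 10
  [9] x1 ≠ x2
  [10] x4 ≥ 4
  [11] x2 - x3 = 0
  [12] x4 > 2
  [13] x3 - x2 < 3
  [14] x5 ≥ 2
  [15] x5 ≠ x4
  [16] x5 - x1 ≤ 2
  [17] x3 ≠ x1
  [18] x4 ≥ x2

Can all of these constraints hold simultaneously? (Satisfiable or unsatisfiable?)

Satisfiable

Take x1 = 4, x2 = 5, x3 = 5, x4 = 5, x5 = 3. Then constraint 1: x3 - x2 = 0; constraint 2: x3 - x5 = 2, and every other listed constraint is also met.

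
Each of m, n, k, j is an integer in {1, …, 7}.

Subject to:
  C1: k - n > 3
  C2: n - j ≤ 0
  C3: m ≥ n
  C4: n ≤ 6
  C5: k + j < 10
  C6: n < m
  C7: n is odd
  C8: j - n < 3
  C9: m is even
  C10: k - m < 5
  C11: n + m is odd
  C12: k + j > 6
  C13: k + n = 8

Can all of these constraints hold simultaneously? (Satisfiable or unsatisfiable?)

Take m = 4, n = 1, k = 7, j = 2. Then constraint 1: k - n = 6; constraint 2: n - j = -1, and every other listed constraint is also met.

Satisfiable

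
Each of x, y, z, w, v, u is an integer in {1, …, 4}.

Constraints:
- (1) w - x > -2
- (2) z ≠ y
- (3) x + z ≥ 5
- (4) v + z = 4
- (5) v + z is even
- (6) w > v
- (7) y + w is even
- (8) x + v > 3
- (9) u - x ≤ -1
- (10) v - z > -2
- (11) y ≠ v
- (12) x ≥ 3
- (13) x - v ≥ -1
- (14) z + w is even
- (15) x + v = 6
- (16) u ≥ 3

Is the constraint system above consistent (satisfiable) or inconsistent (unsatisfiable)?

Setting (x, y, z, w, v, u) = (4, 4, 2, 4, 2, 3) satisfies everything: constraint 1: w - x = 0; constraint 3: x + z = 6; constraint 4: v + z = 4, and the others follow.

Satisfiable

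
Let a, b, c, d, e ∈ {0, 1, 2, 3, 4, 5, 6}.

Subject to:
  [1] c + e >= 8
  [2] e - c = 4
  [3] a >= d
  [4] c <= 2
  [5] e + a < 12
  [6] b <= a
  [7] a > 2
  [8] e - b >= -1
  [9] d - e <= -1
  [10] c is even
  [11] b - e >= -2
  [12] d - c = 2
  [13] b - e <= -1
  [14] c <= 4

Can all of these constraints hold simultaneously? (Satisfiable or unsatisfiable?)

Satisfiable

Try a = 4, b = 4, c = 2, d = 4, e = 6.
Check constraint 1: c + e = 8; constraint 2: e - c = 4; constraint 5: e + a = 10. The remaining constraints are straightforward to verify.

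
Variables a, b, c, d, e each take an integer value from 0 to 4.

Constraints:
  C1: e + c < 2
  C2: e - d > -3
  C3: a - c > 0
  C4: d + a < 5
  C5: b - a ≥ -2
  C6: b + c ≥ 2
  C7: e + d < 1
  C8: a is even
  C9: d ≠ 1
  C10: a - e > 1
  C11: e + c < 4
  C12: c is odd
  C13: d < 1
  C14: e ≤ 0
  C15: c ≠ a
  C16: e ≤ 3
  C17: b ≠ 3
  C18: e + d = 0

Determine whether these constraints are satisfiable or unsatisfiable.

Try a = 2, b = 1, c = 1, d = 0, e = 0.
Check constraint 1: e + c = 1; constraint 2: e - d = 0. The remaining constraints are straightforward to verify.

Satisfiable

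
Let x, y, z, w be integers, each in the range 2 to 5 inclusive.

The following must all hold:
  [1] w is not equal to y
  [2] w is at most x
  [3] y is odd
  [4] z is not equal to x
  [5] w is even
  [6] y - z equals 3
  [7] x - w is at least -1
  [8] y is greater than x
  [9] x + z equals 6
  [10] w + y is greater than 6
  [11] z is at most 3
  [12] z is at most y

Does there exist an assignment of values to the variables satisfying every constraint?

Take x = 4, y = 5, z = 2, w = 4. Then constraint 6: y - z = 3; constraint 7: x - w = 0; constraint 9: x + z = 6, and every other listed constraint is also met.

Satisfiable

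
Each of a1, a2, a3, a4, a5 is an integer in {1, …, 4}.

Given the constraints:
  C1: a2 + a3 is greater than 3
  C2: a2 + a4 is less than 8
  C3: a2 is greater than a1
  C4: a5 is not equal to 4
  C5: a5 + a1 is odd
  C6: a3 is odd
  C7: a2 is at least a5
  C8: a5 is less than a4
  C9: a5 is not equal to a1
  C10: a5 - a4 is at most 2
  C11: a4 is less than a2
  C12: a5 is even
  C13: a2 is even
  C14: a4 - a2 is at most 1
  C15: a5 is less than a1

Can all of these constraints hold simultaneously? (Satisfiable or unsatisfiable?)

Satisfiable

Take a1 = 3, a2 = 4, a3 = 1, a4 = 3, a5 = 2. Then constraint 1: a2 + a3 = 5; constraint 2: a2 + a4 = 7; constraint 10: a5 - a4 = -1, and every other listed constraint is also met.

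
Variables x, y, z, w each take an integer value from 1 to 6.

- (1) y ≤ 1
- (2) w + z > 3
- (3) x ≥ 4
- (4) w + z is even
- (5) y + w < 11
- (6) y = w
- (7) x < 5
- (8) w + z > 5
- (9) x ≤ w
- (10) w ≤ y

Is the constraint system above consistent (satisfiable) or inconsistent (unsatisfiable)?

Unsatisfiable

From constraints 3 and 9: w ≥ x and x ≥ 4, so w ≥ 4. From constraints 1 and 10: w ≤ y and y ≤ 1, so w ≤ 1. But 1 < 4, so no value of w works.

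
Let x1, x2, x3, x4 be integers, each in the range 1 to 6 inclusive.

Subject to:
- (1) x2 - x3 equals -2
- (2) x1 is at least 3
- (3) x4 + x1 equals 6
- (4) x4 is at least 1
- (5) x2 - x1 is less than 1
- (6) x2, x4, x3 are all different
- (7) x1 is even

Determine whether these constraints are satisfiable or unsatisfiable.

Satisfiable

The assignment x1 = 4, x2 = 4, x3 = 6, x4 = 2 works:
  constraint 1 holds since x2 - x3 = -2.
  constraint 3 holds since x4 + x1 = 6.
The rest check out directly.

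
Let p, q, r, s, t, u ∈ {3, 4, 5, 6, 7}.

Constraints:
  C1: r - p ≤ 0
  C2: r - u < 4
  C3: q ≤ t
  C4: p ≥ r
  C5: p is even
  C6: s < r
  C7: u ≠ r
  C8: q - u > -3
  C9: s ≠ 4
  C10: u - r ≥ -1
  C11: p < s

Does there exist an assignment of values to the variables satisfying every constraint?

Constraints 1, 6, and 11 give s < r, r ≤ p, p < s. Chaining: s < r ≤ p < s, which forces s < s — impossible.

Unsatisfiable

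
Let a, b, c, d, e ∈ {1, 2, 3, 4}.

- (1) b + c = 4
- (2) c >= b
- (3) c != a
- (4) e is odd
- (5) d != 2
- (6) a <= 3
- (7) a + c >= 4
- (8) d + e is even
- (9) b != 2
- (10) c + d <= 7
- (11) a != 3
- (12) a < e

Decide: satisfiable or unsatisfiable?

The assignment a = 2, b = 1, c = 3, d = 3, e = 3 works:
  constraint 1 holds since b + c = 4.
  constraint 7 holds since a + c = 5.
  constraint 10 holds since c + d = 6.
The rest check out directly.

Satisfiable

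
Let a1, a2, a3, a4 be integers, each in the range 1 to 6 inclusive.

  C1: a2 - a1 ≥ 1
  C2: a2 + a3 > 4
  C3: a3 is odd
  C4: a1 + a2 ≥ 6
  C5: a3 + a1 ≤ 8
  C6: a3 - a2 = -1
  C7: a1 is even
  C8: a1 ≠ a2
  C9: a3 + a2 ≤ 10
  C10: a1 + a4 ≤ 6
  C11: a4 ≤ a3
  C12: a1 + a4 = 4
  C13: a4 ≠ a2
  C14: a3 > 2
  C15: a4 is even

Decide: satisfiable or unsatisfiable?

Satisfiable

Try a1 = 2, a2 = 4, a3 = 3, a4 = 2.
Check constraint 1: a2 - a1 = 2; constraint 2: a2 + a3 = 7; constraint 4: a1 + a2 = 6. The remaining constraints are straightforward to verify.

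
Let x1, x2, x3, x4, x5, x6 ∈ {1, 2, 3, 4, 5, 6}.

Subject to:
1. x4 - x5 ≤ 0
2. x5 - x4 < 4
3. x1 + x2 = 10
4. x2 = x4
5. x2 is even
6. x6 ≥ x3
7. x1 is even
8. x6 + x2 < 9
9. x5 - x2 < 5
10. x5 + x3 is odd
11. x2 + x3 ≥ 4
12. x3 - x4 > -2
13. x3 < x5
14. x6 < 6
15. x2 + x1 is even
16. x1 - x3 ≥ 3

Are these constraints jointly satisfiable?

Satisfiable

The assignment x1 = 6, x2 = 4, x3 = 3, x4 = 4, x5 = 6, x6 = 3 works:
  constraint 1 holds since x4 - x5 = -2.
  constraint 2 holds since x5 - x4 = 2.
The rest check out directly.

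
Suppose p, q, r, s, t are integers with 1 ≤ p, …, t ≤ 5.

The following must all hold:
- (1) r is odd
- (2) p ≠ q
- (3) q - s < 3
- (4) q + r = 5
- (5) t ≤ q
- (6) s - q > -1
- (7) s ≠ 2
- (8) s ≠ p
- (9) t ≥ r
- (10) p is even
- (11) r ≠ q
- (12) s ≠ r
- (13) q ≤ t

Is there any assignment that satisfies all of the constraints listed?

Satisfiable

Try p = 2, q = 4, r = 1, s = 4, t = 4.
Check constraint 3: q - s = 0; constraint 4: q + r = 5; constraint 6: s - q = 0. The remaining constraints are straightforward to verify.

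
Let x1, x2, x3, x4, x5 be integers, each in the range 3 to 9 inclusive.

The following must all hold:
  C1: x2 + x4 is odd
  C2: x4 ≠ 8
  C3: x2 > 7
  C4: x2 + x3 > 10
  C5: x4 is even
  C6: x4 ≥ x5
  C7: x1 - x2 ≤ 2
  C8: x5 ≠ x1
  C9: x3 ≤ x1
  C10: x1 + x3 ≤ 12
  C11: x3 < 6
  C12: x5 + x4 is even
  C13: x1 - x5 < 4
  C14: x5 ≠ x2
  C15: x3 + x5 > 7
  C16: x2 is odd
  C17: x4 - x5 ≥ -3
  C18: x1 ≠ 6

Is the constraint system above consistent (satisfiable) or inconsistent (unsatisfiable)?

Satisfiable

The assignment x1 = 8, x2 = 9, x3 = 4, x4 = 6, x5 = 6 works:
  constraint 4 holds since x2 + x3 = 13.
  constraint 7 holds since x1 - x2 = -1.
  constraint 10 holds since x1 + x3 = 12.
The rest check out directly.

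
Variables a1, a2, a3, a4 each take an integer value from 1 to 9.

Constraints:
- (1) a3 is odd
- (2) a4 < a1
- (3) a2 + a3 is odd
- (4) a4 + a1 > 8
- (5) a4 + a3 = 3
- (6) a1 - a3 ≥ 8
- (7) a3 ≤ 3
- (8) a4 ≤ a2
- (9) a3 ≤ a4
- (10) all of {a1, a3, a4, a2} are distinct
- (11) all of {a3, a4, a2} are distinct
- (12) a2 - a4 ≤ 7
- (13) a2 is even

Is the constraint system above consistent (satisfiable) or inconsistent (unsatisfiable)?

Try a1 = 9, a2 = 8, a3 = 1, a4 = 2.
Check constraint 4: a4 + a1 = 11; constraint 5: a4 + a3 = 3; constraint 6: a1 - a3 = 8. The remaining constraints are straightforward to verify.

Satisfiable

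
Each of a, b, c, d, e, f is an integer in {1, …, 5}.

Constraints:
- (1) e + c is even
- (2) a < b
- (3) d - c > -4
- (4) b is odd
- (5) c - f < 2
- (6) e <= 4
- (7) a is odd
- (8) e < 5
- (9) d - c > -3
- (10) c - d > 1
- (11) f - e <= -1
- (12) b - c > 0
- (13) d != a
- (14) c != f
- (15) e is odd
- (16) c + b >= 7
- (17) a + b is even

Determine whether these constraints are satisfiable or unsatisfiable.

Satisfiable

Take a = 3, b = 5, c = 3, d = 1, e = 3, f = 2. Then constraint 3: d - c = -2; constraint 5: c - f = 1; constraint 9: d - c = -2, and every other listed constraint is also met.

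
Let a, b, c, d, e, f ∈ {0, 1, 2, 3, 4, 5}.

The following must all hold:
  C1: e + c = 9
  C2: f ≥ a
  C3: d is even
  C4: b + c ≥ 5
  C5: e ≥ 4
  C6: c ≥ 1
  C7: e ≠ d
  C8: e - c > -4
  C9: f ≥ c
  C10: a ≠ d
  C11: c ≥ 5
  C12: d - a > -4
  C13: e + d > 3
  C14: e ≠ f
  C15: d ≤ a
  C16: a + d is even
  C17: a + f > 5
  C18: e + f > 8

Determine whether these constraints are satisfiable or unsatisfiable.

Satisfiable

Take a = 2, b = 0, c = 5, d = 0, e = 4, f = 5. Then constraint 1: e + c = 9; constraint 4: b + c = 5; constraint 8: e - c = -1, and every other listed constraint is also met.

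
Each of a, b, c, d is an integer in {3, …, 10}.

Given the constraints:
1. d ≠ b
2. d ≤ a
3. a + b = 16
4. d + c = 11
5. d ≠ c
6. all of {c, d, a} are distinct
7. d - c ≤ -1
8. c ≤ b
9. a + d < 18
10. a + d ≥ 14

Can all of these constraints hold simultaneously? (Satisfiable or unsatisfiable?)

The assignment a = 10, b = 6, c = 6, d = 5 works:
  constraint 3 holds since a + b = 16.
  constraint 4 holds since d + c = 11.
  constraint 7 holds since d - c = -1.
The rest check out directly.

Satisfiable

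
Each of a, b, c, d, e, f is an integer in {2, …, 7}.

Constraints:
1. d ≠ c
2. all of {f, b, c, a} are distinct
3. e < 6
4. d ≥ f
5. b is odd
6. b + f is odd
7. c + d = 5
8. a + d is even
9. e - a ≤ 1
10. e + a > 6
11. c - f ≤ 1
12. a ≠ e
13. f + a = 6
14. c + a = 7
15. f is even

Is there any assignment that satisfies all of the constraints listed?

Satisfiable

Setting (a, b, c, d, e, f) = (4, 5, 3, 2, 5, 2) satisfies everything: constraint 7: c + d = 5; constraint 9: e - a = 1; constraint 10: e + a = 9, and the others follow.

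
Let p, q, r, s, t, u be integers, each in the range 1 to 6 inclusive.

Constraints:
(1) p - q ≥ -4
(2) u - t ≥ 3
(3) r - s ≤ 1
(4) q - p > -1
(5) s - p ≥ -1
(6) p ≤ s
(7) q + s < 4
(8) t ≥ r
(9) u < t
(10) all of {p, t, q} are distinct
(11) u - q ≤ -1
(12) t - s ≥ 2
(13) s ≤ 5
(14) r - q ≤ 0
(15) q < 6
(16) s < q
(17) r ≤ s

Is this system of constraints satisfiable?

Unsatisfiable

Constraints 1, 2, 5, 11, and 12 give p − q ≥ -4, q − u ≥ 1, u − t ≥ 3, t − s ≥ 2, s − p ≥ -1.
Adding all 5 inequalities: the left sides telescope to 0, and the right sides sum to (-4) + 1 + 3 + 2 + (-1) = 1. So 0 ≥ 1, which is false.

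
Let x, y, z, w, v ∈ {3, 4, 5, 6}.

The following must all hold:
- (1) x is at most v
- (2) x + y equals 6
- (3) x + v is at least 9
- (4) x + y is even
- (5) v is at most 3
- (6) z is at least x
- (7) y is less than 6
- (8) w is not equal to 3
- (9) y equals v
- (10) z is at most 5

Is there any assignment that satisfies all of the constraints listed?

Unsatisfiable

From constraints 6 and 10: x ≤ z ≤ 5. From constraint 5: v ≤ 3. Hence x + v ≤ 8. But constraint 3 requires x + v ≥ 9, and 9 > 8. Contradiction.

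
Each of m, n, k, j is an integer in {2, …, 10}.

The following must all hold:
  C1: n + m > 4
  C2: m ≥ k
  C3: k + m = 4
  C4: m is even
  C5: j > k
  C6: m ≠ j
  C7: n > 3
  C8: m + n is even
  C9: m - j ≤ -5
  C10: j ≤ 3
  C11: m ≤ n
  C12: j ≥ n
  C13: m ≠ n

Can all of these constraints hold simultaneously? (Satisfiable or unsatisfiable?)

Unsatisfiable

From constraint 7: n ≥ 4. From constraints 10 and 12: n ≤ j and j ≤ 3, so n ≤ 3. But 3 < 4, so no value of n works.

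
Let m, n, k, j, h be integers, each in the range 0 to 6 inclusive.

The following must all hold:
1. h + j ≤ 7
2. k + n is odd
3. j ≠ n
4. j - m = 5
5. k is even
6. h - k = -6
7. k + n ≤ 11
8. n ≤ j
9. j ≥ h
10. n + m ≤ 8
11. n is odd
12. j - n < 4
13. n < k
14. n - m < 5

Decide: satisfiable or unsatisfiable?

Satisfiable

One satisfying assignment is m = 1, n = 5, k = 6, j = 6, h = 0.
For the less obvious constraints — constraint 1: h + j = 6; constraint 4: j - m = 5; constraint 6: h - k = -6 — and the others hold by inspection.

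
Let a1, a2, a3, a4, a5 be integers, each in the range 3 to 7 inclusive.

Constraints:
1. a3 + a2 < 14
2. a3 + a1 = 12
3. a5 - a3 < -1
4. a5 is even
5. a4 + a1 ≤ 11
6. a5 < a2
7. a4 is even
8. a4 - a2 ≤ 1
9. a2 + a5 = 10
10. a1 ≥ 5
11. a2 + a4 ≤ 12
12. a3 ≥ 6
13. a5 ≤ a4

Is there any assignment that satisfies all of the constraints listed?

Satisfiable

The assignment a1 = 5, a2 = 6, a3 = 7, a4 = 4, a5 = 4 works:
  constraint 1 holds since a3 + a2 = 13.
  constraint 2 holds since a3 + a1 = 12.
  constraint 3 holds since a5 - a3 = -3.
The rest check out directly.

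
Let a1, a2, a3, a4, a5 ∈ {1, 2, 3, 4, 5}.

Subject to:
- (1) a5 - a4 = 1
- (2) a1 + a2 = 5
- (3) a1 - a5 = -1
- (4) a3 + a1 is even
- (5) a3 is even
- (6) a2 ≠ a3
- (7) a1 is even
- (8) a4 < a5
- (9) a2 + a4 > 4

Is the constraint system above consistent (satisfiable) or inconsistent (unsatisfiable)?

Satisfiable

The assignment a1 = 4, a2 = 1, a3 = 2, a4 = 4, a5 = 5 works:
  constraint 1 holds since a5 - a4 = 1.
  constraint 2 holds since a1 + a2 = 5.
  constraint 3 holds since a1 - a5 = -1.
The rest check out directly.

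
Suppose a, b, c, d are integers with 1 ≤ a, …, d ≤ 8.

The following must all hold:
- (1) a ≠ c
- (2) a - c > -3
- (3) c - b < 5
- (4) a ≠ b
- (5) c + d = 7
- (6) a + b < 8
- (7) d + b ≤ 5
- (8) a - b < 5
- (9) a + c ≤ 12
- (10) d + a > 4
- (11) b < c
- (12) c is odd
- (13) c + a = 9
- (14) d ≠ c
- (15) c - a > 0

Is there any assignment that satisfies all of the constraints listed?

The assignment a = 4, b = 1, c = 5, d = 2 works:
  constraint 2 holds since a - c = -1.
  constraint 3 holds since c - b = 4.
  constraint 5 holds since c + d = 7.
The rest check out directly.

Satisfiable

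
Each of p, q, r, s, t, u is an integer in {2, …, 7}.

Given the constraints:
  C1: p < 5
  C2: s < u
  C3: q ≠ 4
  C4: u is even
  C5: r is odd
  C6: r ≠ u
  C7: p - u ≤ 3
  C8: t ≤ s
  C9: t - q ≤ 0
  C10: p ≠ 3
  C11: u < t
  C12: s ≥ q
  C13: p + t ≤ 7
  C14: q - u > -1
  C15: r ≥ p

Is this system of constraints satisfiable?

Unsatisfiable

Constraints 2, 9, 11, and 12 give u < t, t ≤ q, q ≤ s, s < u. Chaining: u < t ≤ q ≤ s < u, which forces u < u — impossible.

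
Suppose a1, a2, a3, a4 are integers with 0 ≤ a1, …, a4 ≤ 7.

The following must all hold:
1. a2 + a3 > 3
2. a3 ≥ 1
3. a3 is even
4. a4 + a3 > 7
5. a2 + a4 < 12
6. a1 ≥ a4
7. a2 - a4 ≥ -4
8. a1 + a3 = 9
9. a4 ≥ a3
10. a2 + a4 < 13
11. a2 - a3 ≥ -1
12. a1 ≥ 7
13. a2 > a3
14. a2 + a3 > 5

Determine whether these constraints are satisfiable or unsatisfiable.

Take a1 = 7, a2 = 4, a3 = 2, a4 = 7. Then constraint 1: a2 + a3 = 6; constraint 4: a4 + a3 = 9, and every other listed constraint is also met.

Satisfiable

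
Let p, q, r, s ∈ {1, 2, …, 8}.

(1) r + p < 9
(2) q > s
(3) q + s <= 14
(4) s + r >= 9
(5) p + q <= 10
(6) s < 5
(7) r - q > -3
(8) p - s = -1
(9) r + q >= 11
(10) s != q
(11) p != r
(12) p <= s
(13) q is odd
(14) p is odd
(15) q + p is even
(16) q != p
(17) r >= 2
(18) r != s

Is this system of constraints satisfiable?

Satisfiable

One satisfying assignment is p = 3, q = 7, r = 5, s = 4.
For the less obvious constraints — constraint 1: r + p = 8; constraint 3: q + s = 11 — and the others hold by inspection.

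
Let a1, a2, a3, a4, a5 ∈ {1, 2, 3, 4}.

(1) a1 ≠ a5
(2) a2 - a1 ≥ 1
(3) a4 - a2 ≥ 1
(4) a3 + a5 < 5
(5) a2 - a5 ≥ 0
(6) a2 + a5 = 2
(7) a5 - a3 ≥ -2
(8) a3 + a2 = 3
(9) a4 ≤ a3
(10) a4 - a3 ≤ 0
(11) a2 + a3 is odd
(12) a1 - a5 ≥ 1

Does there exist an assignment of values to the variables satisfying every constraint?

Constraints 2, 3, 7, 10, and 12 give a1 − a5 ≥ 1, a5 − a3 ≥ -2, a3 − a4 ≥ 0, a4 − a2 ≥ 1, a2 − a1 ≥ 1.
Adding all 5 inequalities: the left sides telescope to 0, and the right sides sum to 1 + (-2) + 0 + 1 + 1 = 1. So 0 ≥ 1, which is false.

Unsatisfiable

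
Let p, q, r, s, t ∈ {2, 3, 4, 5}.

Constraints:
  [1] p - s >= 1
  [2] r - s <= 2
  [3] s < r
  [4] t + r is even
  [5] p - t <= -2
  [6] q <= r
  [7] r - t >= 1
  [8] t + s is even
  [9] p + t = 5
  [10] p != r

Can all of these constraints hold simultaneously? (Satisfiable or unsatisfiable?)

Unsatisfiable

Constraints 1, 2, 5, and 7 give t − p ≥ 2, p − s ≥ 1, s − r ≥ -2, r − t ≥ 1.
Adding all 4 inequalities: the left sides telescope to 0, and the right sides sum to 2 + 1 + (-2) + 1 = 2. So 0 ≥ 2, which is false.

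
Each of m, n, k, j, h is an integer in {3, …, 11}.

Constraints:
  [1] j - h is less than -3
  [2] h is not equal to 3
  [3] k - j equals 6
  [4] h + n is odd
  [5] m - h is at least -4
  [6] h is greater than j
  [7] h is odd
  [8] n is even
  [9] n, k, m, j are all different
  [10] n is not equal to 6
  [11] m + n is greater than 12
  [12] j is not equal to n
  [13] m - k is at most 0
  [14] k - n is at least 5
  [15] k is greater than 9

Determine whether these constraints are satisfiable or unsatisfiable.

Satisfiable

Setting (m, n, k, j, h) = (10, 4, 11, 5, 11) satisfies everything: constraint 1: j - h = -6; constraint 3: k - j = 6, and the others follow.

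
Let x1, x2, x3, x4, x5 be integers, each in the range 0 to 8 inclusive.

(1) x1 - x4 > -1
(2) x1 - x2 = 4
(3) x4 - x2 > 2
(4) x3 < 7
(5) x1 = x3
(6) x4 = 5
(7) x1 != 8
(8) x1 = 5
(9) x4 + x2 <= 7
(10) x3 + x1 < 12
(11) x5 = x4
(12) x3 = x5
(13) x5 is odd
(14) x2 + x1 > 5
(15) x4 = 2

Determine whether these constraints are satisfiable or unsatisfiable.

Unsatisfiable

Constraint 8 fixes x1 = 5 and constraint 15 fixes x4 = 2. Constraints 5, 11, and 12 give x1 = x3 = x5 = x4, so x1 = x4. But 5 ≠ 2 — contradiction.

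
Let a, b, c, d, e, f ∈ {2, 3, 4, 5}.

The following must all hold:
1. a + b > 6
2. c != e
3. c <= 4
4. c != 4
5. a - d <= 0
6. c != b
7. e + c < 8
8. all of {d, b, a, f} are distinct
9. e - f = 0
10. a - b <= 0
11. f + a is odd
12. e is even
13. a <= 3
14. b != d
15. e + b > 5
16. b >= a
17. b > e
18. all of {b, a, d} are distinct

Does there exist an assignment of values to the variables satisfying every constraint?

Satisfiable

One satisfying assignment is a = 3, b = 4, c = 3, d = 5, e = 2, f = 2.
For the less obvious constraints — constraint 1: a + b = 7; constraint 5: a - d = -2 — and the others hold by inspection.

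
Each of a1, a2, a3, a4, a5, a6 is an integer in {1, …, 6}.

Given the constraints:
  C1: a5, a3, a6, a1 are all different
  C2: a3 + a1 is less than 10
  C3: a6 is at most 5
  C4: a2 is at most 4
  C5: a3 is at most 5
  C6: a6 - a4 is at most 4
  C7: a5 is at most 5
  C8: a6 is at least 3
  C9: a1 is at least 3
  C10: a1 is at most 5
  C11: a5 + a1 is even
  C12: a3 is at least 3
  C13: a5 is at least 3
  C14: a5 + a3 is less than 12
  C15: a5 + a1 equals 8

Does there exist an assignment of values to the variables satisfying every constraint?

Unsatisfiable

Constraints 3, 5, 7, 8, 9, 10, 12, and 13 confine each of a5, a3, a6, a1 to the 3 values {3, …, 5}.
Constraint 1 requires all 4 of them to be distinct, but only 3 values are available — impossible by the pigeonhole principle.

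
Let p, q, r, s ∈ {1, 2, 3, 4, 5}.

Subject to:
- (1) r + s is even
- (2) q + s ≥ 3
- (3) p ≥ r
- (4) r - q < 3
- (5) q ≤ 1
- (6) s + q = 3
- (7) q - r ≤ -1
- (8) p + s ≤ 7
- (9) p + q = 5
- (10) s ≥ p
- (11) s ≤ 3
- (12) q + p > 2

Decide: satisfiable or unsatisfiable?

From constraints 10 and 11: p ≤ s ≤ 3. From constraint 5: q ≤ 1. Hence p + q ≤ 4. But constraint 9 requires p + q = 5, and 5 > 4. Contradiction.

Unsatisfiable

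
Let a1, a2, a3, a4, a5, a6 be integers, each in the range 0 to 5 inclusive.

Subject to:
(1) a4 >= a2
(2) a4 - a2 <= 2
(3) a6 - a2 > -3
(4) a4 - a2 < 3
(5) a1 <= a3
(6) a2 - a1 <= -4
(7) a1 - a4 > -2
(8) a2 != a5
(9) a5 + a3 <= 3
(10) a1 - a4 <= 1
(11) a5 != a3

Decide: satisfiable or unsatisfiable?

Unsatisfiable

Constraints 2, 6, and 10 give a1 − a2 ≥ 4, a2 − a4 ≥ -2, a4 − a1 ≥ -1.
Adding all 3 inequalities: the left sides telescope to 0, and the right sides sum to 4 + (-2) + (-1) = 1. So 0 ≥ 1, which is false.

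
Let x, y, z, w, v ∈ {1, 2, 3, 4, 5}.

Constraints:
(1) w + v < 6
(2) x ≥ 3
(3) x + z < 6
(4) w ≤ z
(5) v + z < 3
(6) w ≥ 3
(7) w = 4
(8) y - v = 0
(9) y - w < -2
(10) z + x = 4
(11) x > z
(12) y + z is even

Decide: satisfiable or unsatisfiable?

From constraints 4 and 6: z ≥ w ≥ 3. From constraint 2: x ≥ 3. Hence z + x ≥ 6. But constraint 10 requires z + x = 4, and 4 < 6. Contradiction.

Unsatisfiable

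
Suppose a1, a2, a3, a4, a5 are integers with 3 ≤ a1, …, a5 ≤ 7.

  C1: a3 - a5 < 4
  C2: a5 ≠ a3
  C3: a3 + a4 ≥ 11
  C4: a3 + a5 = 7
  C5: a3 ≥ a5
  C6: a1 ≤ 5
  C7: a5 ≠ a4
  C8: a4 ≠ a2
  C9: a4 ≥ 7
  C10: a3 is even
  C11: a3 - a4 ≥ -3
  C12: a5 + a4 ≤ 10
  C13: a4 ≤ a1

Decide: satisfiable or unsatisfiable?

From constraints 9 and 13: a1 ≥ a4 and a4 ≥ 7, so a1 ≥ 7. From constraint 6: a1 ≤ 5. But 5 < 7, so no value of a1 works.

Unsatisfiable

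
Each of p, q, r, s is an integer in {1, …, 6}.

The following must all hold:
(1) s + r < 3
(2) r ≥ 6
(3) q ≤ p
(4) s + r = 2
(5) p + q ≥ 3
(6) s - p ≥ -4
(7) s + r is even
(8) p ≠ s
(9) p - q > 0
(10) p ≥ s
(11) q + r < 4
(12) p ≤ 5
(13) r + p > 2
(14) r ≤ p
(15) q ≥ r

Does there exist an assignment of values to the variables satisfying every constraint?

From constraints 2 and 15: q ≥ r and r ≥ 6, so q ≥ 6. From constraints 3 and 12: q ≤ p and p ≤ 5, so q ≤ 5. But 5 < 6, so no value of q works.

Unsatisfiable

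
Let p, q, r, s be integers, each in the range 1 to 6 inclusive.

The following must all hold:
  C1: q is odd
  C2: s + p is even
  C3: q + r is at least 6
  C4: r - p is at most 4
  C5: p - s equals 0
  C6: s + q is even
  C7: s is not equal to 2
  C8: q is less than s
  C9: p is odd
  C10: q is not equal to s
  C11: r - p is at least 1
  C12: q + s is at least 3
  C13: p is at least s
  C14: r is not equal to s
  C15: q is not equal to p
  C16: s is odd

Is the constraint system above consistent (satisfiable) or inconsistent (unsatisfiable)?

Satisfiable

Setting (p, q, r, s) = (5, 1, 6, 5) satisfies everything: constraint 3: q + r = 7; constraint 4: r - p = 1, and the others follow.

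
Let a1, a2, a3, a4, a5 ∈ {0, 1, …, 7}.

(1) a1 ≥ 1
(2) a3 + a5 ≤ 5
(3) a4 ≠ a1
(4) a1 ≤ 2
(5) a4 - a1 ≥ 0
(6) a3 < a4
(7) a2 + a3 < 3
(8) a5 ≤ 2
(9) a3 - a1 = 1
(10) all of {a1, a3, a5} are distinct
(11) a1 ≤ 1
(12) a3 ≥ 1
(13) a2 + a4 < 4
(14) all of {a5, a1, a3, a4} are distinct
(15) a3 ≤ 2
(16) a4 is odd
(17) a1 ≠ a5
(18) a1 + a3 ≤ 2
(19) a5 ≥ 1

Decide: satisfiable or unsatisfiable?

Unsatisfiable

Constraints 1, 4, 8, 12, 15, and 19 confine each of a1, a3, a5 to the 2 values {1, 2}.
Constraint 10 requires all 3 of them to be distinct, but only 2 values are available — impossible by the pigeonhole principle.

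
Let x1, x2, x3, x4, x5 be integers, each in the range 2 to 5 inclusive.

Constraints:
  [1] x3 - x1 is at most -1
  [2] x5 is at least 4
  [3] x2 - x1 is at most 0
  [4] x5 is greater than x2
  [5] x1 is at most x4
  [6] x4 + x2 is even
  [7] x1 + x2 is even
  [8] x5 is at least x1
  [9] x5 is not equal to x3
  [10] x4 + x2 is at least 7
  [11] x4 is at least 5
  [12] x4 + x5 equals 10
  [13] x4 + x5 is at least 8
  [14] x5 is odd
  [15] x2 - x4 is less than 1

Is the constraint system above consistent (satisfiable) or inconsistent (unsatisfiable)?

Try x1 = 5, x2 = 3, x3 = 3, x4 = 5, x5 = 5.
Check constraint 1: x3 - x1 = -2; constraint 3: x2 - x1 = -2. The remaining constraints are straightforward to verify.

Satisfiable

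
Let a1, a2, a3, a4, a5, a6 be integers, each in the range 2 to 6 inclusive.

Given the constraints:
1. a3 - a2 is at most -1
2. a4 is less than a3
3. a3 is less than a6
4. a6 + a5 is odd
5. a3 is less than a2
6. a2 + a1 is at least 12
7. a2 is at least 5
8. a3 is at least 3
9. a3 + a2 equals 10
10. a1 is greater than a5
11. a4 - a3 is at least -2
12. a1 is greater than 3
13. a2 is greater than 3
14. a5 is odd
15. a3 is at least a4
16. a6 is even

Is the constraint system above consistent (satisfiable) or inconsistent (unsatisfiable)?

Take a1 = 6, a2 = 6, a3 = 4, a4 = 3, a5 = 5, a6 = 6. Then constraint 1: a3 - a2 = -2; constraint 6: a2 + a1 = 12; constraint 9: a3 + a2 = 10, and every other listed constraint is also met.

Satisfiable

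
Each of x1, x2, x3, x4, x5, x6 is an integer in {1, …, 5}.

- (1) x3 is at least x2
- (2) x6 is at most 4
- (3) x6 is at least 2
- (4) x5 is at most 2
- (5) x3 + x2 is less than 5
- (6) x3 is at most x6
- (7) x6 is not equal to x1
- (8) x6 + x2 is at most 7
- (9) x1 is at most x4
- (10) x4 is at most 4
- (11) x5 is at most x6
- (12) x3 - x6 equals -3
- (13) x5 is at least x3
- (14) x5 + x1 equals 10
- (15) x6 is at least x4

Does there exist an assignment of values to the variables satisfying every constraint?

From constraints 2 and 11: x5 ≤ x6 ≤ 4. From constraints 9 and 10: x1 ≤ x4 ≤ 4. Hence x5 + x1 ≤ 8. But constraint 14 requires x5 + x1 = 10, and 10 > 8. Contradiction.

Unsatisfiable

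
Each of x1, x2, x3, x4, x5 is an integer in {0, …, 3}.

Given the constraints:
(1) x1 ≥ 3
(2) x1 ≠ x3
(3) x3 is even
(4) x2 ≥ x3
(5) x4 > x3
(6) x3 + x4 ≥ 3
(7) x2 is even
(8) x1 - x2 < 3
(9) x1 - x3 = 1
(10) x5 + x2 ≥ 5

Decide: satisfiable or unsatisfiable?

Satisfiable

One satisfying assignment is x1 = 3, x2 = 2, x3 = 2, x4 = 3, x5 = 3.
For the less obvious constraints — constraint 6: x3 + x4 = 5; constraint 8: x1 - x2 = 1; constraint 9: x1 - x3 = 1 — and the others hold by inspection.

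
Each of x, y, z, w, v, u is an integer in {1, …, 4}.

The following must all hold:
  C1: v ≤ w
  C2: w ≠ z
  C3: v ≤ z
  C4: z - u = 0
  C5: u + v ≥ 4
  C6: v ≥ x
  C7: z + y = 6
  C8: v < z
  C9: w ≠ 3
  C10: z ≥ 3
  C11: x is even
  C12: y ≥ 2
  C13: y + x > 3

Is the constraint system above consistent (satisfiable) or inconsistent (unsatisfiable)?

Setting (x, y, z, w, v, u) = (2, 2, 4, 2, 2, 4) satisfies everything: constraint 4: z - u = 0; constraint 5: u + v = 6; constraint 7: z + y = 6, and the others follow.

Satisfiable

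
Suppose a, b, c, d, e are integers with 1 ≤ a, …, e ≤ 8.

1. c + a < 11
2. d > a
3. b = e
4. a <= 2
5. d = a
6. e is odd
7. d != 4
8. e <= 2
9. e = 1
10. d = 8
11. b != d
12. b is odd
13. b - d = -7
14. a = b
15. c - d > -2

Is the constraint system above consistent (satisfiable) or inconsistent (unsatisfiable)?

Unsatisfiable

Constraint 10 fixes d = 8 and constraint 9 fixes e = 1. Constraints 3, 5, and 14 give d = a = b = e, so d = e. But 8 ≠ 1 — contradiction.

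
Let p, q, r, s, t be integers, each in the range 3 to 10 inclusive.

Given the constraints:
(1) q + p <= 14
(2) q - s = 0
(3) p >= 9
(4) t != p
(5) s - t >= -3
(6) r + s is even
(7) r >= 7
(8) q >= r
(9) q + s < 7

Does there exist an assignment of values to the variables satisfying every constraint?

From constraints 7 and 8: q ≥ r ≥ 7. From constraint 3: p ≥ 9. Hence q + p ≥ 16. But constraint 1 requires q + p ≤ 14, and 14 < 16. Contradiction.

Unsatisfiable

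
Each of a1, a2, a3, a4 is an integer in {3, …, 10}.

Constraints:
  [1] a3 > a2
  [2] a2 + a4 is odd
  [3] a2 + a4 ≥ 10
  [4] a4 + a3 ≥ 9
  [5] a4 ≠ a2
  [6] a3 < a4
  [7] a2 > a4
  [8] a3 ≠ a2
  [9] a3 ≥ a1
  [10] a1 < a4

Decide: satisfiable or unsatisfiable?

Constraints 1, 6, and 7 give a4 < a2, a2 < a3, a3 < a4. Chaining: a4 < a2 < a3 < a4, which forces a4 < a4 — impossible.

Unsatisfiable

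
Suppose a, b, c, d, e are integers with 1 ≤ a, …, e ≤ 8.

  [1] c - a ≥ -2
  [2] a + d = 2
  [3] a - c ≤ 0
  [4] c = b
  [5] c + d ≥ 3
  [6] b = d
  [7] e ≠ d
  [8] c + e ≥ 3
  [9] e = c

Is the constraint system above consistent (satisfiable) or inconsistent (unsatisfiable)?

Unsatisfiable

From constraints 4, 6, and 9, e = c = b = d, so e = d. But constraint 7 says e ≠ d. Contradiction.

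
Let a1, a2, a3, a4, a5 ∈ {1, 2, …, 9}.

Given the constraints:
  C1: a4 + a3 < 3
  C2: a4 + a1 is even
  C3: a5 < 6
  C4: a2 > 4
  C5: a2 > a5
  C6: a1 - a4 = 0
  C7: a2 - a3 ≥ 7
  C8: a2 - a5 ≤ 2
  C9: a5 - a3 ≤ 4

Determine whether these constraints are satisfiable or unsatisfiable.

Constraints 7, 8, and 9 give a5 − a2 ≥ -2, a2 − a3 ≥ 7, a3 − a5 ≥ -4.
Adding all 3 inequalities: the left sides telescope to 0, and the right sides sum to (-2) + 7 + (-4) = 1. So 0 ≥ 1, which is false.

Unsatisfiable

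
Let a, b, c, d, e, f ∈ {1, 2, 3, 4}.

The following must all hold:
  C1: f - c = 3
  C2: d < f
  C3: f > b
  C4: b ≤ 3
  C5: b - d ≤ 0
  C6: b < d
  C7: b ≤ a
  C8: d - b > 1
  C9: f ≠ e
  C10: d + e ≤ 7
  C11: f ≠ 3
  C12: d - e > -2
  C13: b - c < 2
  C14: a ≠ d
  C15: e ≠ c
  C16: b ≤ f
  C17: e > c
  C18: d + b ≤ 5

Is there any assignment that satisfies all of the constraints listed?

Satisfiable

One satisfying assignment is a = 4, b = 1, c = 1, d = 3, e = 2, f = 4.
For the less obvious constraints — constraint 1: f - c = 3; constraint 5: b - d = -2 — and the others hold by inspection.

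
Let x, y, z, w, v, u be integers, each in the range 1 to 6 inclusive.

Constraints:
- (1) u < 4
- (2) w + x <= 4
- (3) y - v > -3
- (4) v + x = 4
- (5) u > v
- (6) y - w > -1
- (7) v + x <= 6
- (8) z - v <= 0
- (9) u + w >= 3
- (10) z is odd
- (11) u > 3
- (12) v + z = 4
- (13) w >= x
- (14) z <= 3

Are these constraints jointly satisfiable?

From constraint 11: u ≥ 4. From constraint 1: u ≤ 3. But 3 < 4, so no value of u works.

Unsatisfiable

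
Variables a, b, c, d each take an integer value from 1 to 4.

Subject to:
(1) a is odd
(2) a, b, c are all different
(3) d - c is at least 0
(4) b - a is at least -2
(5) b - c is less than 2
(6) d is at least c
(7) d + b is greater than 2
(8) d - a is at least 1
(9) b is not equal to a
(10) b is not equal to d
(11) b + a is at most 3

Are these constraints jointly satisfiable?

Take a = 1, b = 2, c = 3, d = 3. Then constraint 3: d - c = 0; constraint 4: b - a = 1, and every other listed constraint is also met.

Satisfiable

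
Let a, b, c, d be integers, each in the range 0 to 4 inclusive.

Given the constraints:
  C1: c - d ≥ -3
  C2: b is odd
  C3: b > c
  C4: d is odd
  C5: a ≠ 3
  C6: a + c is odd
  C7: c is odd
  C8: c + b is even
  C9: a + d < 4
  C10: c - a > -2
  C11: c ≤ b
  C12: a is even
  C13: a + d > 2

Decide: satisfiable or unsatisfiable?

The assignment a = 0, b = 3, c = 1, d = 3 works:
  constraint 1 holds since c - d = -2.
  constraint 9 holds since a + d = 3.
  constraint 10 holds since c - a = 1.
The rest check out directly.

Satisfiable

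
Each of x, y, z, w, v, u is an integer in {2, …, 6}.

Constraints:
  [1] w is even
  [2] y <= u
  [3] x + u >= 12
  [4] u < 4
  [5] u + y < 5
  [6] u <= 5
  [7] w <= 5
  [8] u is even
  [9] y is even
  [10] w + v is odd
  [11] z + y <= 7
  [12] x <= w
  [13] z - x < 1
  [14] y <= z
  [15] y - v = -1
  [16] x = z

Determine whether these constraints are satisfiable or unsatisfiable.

From constraints 7 and 12: x ≤ w ≤ 5. From constraint 6: u ≤ 5. Hence x + u ≤ 10. But constraint 3 requires x + u ≥ 12, and 12 > 10. Contradiction.

Unsatisfiable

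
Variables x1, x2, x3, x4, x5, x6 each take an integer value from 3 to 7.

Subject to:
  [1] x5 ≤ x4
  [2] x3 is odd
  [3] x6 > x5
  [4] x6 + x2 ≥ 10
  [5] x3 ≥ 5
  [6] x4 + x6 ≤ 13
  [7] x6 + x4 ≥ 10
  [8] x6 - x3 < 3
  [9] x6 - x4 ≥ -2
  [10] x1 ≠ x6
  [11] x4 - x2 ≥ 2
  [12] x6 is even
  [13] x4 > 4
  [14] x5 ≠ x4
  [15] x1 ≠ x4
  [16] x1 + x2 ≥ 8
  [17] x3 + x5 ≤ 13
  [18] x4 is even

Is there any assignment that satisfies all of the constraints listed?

One satisfying assignment is x1 = 5, x2 = 4, x3 = 5, x4 = 6, x5 = 5, x6 = 6.
For the less obvious constraints — constraint 4: x6 + x2 = 10; constraint 6: x4 + x6 = 12 — and the others hold by inspection.

Satisfiable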